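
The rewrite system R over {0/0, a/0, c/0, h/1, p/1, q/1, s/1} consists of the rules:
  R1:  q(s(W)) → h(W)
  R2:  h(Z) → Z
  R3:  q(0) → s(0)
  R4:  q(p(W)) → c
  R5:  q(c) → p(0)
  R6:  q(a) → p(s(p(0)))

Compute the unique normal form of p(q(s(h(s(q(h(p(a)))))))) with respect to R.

p(s(c))

1. p(q(s(h(s(q(h(p(a))))))))  →  p(h(h(s(q(h(p(a)))))))   [R1 at 1]
2. p(h(h(s(q(h(p(a)))))))  →  p(h(s(q(h(p(a))))))   [R2 at 1]
3. p(h(s(q(h(p(a))))))  →  p(s(q(h(p(a)))))   [R2 at 1]
4. p(s(q(h(p(a)))))  →  p(s(q(p(a))))   [R2 at 1.1.1]
5. p(s(q(p(a))))  →  p(s(c))   [R4 at 1.1]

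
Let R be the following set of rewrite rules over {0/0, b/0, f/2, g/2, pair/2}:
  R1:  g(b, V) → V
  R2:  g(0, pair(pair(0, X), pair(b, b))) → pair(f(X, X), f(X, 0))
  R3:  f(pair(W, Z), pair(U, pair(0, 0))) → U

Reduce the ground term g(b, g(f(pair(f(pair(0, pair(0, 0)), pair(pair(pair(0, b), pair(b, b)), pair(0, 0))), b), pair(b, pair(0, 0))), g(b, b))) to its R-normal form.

b

1. g(b, g(f(pair(f(pair(0, pair(0, 0)), pair(pair(pair(0, b), pair(b, b)), pair(0, 0))), b), pair(b, pair(0, 0))), g(b, b)))  →  g(f(pair(f(pair(0, pair(0, 0)), pair(pair(pair(0, b), pair(b, b)), pair(0, 0))), b), pair(b, pair(0, 0))), g(b, b))   [R1 at ε]
2. g(f(pair(f(pair(0, pair(0, 0)), pair(pair(pair(0, b), pair(b, b)), pair(0, 0))), b), pair(b, pair(0, 0))), g(b, b))  →  g(b, g(b, b))   [R3 at 1]
3. g(b, g(b, b))  →  g(b, b)   [R1 at ε]
4. g(b, b)  →  b   [R1 at ε]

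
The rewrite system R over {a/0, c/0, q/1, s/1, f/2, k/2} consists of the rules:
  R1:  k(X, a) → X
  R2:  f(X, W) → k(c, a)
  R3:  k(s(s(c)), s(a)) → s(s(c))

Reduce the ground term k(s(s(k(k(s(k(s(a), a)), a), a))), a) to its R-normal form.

s(s(s(s(a))))

1. k(s(s(k(k(s(k(s(a), a)), a), a))), a)  →  s(s(k(k(s(k(s(a), a)), a), a)))   [R1 at ε]
2. s(s(k(k(s(k(s(a), a)), a), a)))  →  s(s(k(s(k(s(a), a)), a)))   [R1 at 1.1]
3. s(s(k(s(k(s(a), a)), a)))  →  s(s(s(k(s(a), a))))   [R1 at 1.1]
4. s(s(s(k(s(a), a))))  →  s(s(s(s(a))))   [R1 at 1.1.1]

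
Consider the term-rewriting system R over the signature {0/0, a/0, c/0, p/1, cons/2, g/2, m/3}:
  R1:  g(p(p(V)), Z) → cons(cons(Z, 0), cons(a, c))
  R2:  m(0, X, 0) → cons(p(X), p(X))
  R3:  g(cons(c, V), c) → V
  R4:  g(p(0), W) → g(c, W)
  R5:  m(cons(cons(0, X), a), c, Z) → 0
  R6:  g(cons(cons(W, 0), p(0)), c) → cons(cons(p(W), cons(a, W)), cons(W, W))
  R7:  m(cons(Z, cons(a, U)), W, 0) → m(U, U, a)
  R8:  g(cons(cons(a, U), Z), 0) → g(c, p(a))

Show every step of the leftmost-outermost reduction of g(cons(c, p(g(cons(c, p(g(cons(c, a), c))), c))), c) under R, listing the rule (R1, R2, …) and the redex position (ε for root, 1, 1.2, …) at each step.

1. g(cons(c, p(g(cons(c, p(g(cons(c, a), c))), c))), c)  →  p(g(cons(c, p(g(cons(c, a), c))), c))   [R3 at ε]
2. p(g(cons(c, p(g(cons(c, a), c))), c))  →  p(p(g(cons(c, a), c)))   [R3 at 1]
3. p(p(g(cons(c, a), c)))  →  p(p(a))   [R3 at 1.1]

p(p(a))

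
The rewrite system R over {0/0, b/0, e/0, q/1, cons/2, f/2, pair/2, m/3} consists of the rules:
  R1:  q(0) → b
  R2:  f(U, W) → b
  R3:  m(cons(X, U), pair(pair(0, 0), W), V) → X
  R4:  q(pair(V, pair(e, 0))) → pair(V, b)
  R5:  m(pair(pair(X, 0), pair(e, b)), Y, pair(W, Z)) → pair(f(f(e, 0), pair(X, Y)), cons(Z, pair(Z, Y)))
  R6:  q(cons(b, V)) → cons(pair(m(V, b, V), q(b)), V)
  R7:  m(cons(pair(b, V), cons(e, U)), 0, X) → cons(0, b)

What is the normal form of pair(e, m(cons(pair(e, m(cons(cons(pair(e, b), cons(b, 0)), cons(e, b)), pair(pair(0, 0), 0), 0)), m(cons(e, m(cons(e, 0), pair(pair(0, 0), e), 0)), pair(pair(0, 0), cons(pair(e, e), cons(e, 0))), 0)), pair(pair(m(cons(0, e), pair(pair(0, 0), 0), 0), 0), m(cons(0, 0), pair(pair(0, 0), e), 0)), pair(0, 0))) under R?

1. pair(e, m(cons(pair(e, m(cons(cons(pair(e, b), cons(b, 0)), cons(e, b)), pair(pair(0, 0), 0), 0)), m(cons(e, m(cons(e, 0), pair(pair(0, 0), e), 0)), pair(pair(0, 0), cons(pair(e, e), cons(e, 0))), 0)), pair(pair(m(cons(0, e), pair(pair(0, 0), 0), 0), 0), m(cons(0, 0), pair(pair(0, 0), e), 0)), pair(0, 0)))  →  pair(e, m(cons(pair(e, cons(pair(e, b), cons(b, 0))), m(cons(e, m(cons(e, 0), pair(pair(0, 0), e), 0)), pair(pair(0, 0), cons(pair(e, e), cons(e, 0))), 0)), pair(pair(m(cons(0, e), pair(pair(0, 0), 0), 0), 0), m(cons(0, 0), pair(pair(0, 0), e), 0)), pair(0, 0)))   [R3 at 2.1.1.2]
2. pair(e, m(cons(pair(e, cons(pair(e, b), cons(b, 0))), m(cons(e, m(cons(e, 0), pair(pair(0, 0), e), 0)), pair(pair(0, 0), cons(pair(e, e), cons(e, 0))), 0)), pair(pair(m(cons(0, e), pair(pair(0, 0), 0), 0), 0), m(cons(0, 0), pair(pair(0, 0), e), 0)), pair(0, 0)))  →  pair(e, m(cons(pair(e, cons(pair(e, b), cons(b, 0))), e), pair(pair(m(cons(0, e), pair(pair(0, 0), 0), 0), 0), m(cons(0, 0), pair(pair(0, 0), e), 0)), pair(0, 0)))   [R3 at 2.1.2]
3. pair(e, m(cons(pair(e, cons(pair(e, b), cons(b, 0))), e), pair(pair(m(cons(0, e), pair(pair(0, 0), 0), 0), 0), m(cons(0, 0), pair(pair(0, 0), e), 0)), pair(0, 0)))  →  pair(e, m(cons(pair(e, cons(pair(e, b), cons(b, 0))), e), pair(pair(0, 0), m(cons(0, 0), pair(pair(0, 0), e), 0)), pair(0, 0)))   [R3 at 2.2.1.1]
4. pair(e, m(cons(pair(e, cons(pair(e, b), cons(b, 0))), e), pair(pair(0, 0), m(cons(0, 0), pair(pair(0, 0), e), 0)), pair(0, 0)))  →  pair(e, pair(e, cons(pair(e, b), cons(b, 0))))   [R3 at 2]

pair(e, pair(e, cons(pair(e, b), cons(b, 0))))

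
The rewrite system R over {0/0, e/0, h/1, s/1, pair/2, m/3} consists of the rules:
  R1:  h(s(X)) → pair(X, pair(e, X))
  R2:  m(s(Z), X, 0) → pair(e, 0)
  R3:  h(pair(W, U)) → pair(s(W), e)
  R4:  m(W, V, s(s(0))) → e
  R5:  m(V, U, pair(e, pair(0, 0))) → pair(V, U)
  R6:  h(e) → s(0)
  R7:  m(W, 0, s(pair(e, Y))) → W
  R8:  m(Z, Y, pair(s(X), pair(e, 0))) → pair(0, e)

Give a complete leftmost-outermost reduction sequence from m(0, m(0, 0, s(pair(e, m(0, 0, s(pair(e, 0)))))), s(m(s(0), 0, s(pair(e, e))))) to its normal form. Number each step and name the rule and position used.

1. m(0, m(0, 0, s(pair(e, m(0, 0, s(pair(e, 0)))))), s(m(s(0), 0, s(pair(e, e)))))  →  m(0, 0, s(m(s(0), 0, s(pair(e, e)))))   [R7 at 2]
2. m(0, 0, s(m(s(0), 0, s(pair(e, e)))))  →  m(0, 0, s(s(0)))   [R7 at 3.1]
3. m(0, 0, s(s(0)))  →  e   [R4 at ε]

e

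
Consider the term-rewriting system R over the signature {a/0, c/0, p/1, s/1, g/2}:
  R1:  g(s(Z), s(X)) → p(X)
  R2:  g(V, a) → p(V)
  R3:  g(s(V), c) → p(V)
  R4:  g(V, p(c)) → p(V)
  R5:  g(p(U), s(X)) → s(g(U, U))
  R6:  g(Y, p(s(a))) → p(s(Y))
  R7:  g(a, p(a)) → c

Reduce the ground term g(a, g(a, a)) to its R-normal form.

c

1. g(a, g(a, a))  →  g(a, p(a))   [R2 at 2]
2. g(a, p(a))  →  c   [R7 at ε]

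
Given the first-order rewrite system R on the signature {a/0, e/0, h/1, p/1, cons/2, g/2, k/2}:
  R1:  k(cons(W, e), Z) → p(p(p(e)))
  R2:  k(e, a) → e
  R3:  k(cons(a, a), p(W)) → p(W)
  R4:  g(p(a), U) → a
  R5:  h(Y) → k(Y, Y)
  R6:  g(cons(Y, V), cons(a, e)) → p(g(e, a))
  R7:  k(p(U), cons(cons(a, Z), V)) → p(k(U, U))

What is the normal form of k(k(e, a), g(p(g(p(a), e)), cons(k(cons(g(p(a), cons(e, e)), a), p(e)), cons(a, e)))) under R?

e

1. k(k(e, a), g(p(g(p(a), e)), cons(k(cons(g(p(a), cons(e, e)), a), p(e)), cons(a, e))))  →  k(e, g(p(g(p(a), e)), cons(k(cons(g(p(a), cons(e, e)), a), p(e)), cons(a, e))))   [R2 at 1]
2. k(e, g(p(g(p(a), e)), cons(k(cons(g(p(a), cons(e, e)), a), p(e)), cons(a, e))))  →  k(e, g(p(a), cons(k(cons(g(p(a), cons(e, e)), a), p(e)), cons(a, e))))   [R4 at 2.1.1]
3. k(e, g(p(a), cons(k(cons(g(p(a), cons(e, e)), a), p(e)), cons(a, e))))  →  k(e, a)   [R4 at 2]
4. k(e, a)  →  e   [R2 at ε]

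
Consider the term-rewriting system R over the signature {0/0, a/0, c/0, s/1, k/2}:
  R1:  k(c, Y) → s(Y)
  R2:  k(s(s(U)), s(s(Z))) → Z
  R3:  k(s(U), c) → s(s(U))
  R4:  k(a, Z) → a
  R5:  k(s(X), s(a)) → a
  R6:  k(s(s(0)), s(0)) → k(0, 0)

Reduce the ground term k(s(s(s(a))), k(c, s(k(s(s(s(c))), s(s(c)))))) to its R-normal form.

c

1. k(s(s(s(a))), k(c, s(k(s(s(s(c))), s(s(c))))))  →  k(s(s(s(a))), s(s(k(s(s(s(c))), s(s(c))))))   [R1 at 2]
2. k(s(s(s(a))), s(s(k(s(s(s(c))), s(s(c))))))  →  k(s(s(s(c))), s(s(c)))   [R2 at ε]
3. k(s(s(s(c))), s(s(c)))  →  c   [R2 at ε]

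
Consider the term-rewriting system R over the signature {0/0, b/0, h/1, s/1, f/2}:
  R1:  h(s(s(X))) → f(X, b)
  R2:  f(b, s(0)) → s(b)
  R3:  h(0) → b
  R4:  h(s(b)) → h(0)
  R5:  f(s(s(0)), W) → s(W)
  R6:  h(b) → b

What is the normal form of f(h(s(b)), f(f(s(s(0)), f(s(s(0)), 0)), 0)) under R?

1. f(h(s(b)), f(f(s(s(0)), f(s(s(0)), 0)), 0))  →  f(h(0), f(f(s(s(0)), f(s(s(0)), 0)), 0))   [R4 at 1]
2. f(h(0), f(f(s(s(0)), f(s(s(0)), 0)), 0))  →  f(b, f(f(s(s(0)), f(s(s(0)), 0)), 0))   [R3 at 1]
3. f(b, f(f(s(s(0)), f(s(s(0)), 0)), 0))  →  f(b, f(s(f(s(s(0)), 0)), 0))   [R5 at 2.1]
4. f(b, f(s(f(s(s(0)), 0)), 0))  →  f(b, f(s(s(0)), 0))   [R5 at 2.1.1]
5. f(b, f(s(s(0)), 0))  →  f(b, s(0))   [R5 at 2]
6. f(b, s(0))  →  s(b)   [R2 at ε]

s(b)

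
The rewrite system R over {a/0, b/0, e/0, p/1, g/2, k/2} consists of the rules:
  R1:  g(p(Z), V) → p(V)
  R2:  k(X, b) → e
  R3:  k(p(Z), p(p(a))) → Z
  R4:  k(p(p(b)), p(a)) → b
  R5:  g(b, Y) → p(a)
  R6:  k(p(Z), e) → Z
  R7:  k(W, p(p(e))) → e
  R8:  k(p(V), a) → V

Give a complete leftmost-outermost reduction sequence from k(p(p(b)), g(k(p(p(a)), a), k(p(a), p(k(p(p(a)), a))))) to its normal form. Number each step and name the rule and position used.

1. k(p(p(b)), g(k(p(p(a)), a), k(p(a), p(k(p(p(a)), a)))))  →  k(p(p(b)), g(p(a), k(p(a), p(k(p(p(a)), a)))))   [R8 at 2.1]
2. k(p(p(b)), g(p(a), k(p(a), p(k(p(p(a)), a)))))  →  k(p(p(b)), p(k(p(a), p(k(p(p(a)), a)))))   [R1 at 2]
3. k(p(p(b)), p(k(p(a), p(k(p(p(a)), a)))))  →  k(p(p(b)), p(k(p(a), p(p(a)))))   [R8 at 2.1.2.1]
4. k(p(p(b)), p(k(p(a), p(p(a)))))  →  k(p(p(b)), p(a))   [R3 at 2.1]
5. k(p(p(b)), p(a))  →  b   [R4 at ε]

b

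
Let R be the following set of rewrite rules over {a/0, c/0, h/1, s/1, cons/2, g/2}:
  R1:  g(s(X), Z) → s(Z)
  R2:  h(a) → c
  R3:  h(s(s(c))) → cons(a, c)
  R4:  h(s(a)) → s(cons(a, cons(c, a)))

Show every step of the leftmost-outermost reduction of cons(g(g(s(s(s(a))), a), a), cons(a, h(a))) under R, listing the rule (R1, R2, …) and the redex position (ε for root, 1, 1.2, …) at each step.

cons(s(a), cons(a, c))

1. cons(g(g(s(s(s(a))), a), a), cons(a, h(a)))  →  cons(g(s(a), a), cons(a, h(a)))   [R1 at 1.1]
2. cons(g(s(a), a), cons(a, h(a)))  →  cons(s(a), cons(a, h(a)))   [R1 at 1]
3. cons(s(a), cons(a, h(a)))  →  cons(s(a), cons(a, c))   [R2 at 2.2]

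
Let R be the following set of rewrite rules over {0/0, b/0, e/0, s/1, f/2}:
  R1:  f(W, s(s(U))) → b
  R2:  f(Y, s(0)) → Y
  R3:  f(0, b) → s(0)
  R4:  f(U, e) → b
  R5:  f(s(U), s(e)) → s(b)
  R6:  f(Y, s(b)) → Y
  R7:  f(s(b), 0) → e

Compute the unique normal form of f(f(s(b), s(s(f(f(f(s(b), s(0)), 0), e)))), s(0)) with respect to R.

1. f(f(s(b), s(s(f(f(f(s(b), s(0)), 0), e)))), s(0))  →  f(s(b), s(s(f(f(f(s(b), s(0)), 0), e))))   [R2 at ε]
2. f(s(b), s(s(f(f(f(s(b), s(0)), 0), e))))  →  b   [R1 at ε]

b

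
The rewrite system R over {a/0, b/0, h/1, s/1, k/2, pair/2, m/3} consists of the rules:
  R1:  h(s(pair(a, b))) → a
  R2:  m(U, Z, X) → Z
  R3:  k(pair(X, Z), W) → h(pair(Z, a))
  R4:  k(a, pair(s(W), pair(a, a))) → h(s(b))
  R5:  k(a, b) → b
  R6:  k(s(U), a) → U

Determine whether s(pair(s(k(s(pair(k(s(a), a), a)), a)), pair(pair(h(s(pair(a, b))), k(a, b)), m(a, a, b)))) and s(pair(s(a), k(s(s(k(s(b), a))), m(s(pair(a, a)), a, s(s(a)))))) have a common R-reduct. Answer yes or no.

Reduce t₁ = s(pair(s(k(s(pair(k(s(a), a), a)), a)), pair(pair(h(s(pair(a, b))), k(a, b)), m(a, a, b)))):
1. s(pair(s(k(s(pair(k(s(a), a), a)), a)), pair(pair(h(s(pair(a, b))), k(a, b)), m(a, a, b))))  →  s(pair(s(pair(k(s(a), a), a)), pair(pair(h(s(pair(a, b))), k(a, b)), m(a, a, b))))   [R6 at 1.1.1]
2. s(pair(s(pair(k(s(a), a), a)), pair(pair(h(s(pair(a, b))), k(a, b)), m(a, a, b))))  →  s(pair(s(pair(a, a)), pair(pair(h(s(pair(a, b))), k(a, b)), m(a, a, b))))   [R6 at 1.1.1.1]
3. s(pair(s(pair(a, a)), pair(pair(h(s(pair(a, b))), k(a, b)), m(a, a, b))))  →  s(pair(s(pair(a, a)), pair(pair(a, k(a, b)), m(a, a, b))))   [R1 at 1.2.1.1]
4. s(pair(s(pair(a, a)), pair(pair(a, k(a, b)), m(a, a, b))))  →  s(pair(s(pair(a, a)), pair(pair(a, b), m(a, a, b))))   [R5 at 1.2.1.2]
5. s(pair(s(pair(a, a)), pair(pair(a, b), m(a, a, b))))  →  s(pair(s(pair(a, a)), pair(pair(a, b), a)))   [R2 at 1.2.2]

Reduce t₂ = s(pair(s(a), k(s(s(k(s(b), a))), m(s(pair(a, a)), a, s(s(a)))))):
1. s(pair(s(a), k(s(s(k(s(b), a))), m(s(pair(a, a)), a, s(s(a))))))  →  s(pair(s(a), k(s(s(b)), m(s(pair(a, a)), a, s(s(a))))))   [R6 at 1.2.1.1.1]
2. s(pair(s(a), k(s(s(b)), m(s(pair(a, a)), a, s(s(a))))))  →  s(pair(s(a), k(s(s(b)), a)))   [R2 at 1.2.2]
3. s(pair(s(a), k(s(s(b)), a)))  →  s(pair(s(a), s(b)))   [R6 at 1.2]

no — NF(t₁) = s(pair(s(pair(a, a)), pair(pair(a, b), a))), NF(t₂) = s(pair(s(a), s(b)))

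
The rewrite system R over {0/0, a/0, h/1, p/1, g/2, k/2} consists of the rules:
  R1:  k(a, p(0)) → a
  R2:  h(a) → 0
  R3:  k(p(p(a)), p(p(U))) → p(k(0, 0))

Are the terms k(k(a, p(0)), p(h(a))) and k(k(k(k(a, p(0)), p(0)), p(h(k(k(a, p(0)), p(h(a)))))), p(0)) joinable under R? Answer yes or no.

Reduce t₁ = k(k(a, p(0)), p(h(a))):
1. k(k(a, p(0)), p(h(a)))  →  k(a, p(h(a)))   [R1 at 1]
2. k(a, p(h(a)))  →  k(a, p(0))   [R2 at 2.1]
3. k(a, p(0))  →  a   [R1 at ε]

Reduce t₂ = k(k(k(k(a, p(0)), p(0)), p(h(k(k(a, p(0)), p(h(a)))))), p(0)):
1. k(k(k(k(a, p(0)), p(0)), p(h(k(k(a, p(0)), p(h(a)))))), p(0))  →  k(k(k(a, p(0)), p(h(k(k(a, p(0)), p(h(a)))))), p(0))   [R1 at 1.1.1]
2. k(k(k(a, p(0)), p(h(k(k(a, p(0)), p(h(a)))))), p(0))  →  k(k(a, p(h(k(k(a, p(0)), p(h(a)))))), p(0))   [R1 at 1.1]
3. k(k(a, p(h(k(k(a, p(0)), p(h(a)))))), p(0))  →  k(k(a, p(h(k(a, p(h(a)))))), p(0))   [R1 at 1.2.1.1.1]
4. k(k(a, p(h(k(a, p(h(a)))))), p(0))  →  k(k(a, p(h(k(a, p(0))))), p(0))   [R2 at 1.2.1.1.2.1]
5. k(k(a, p(h(k(a, p(0))))), p(0))  →  k(k(a, p(h(a))), p(0))   [R1 at 1.2.1.1]
6. k(k(a, p(h(a))), p(0))  →  k(k(a, p(0)), p(0))   [R2 at 1.2.1]
7. k(k(a, p(0)), p(0))  →  k(a, p(0))   [R1 at 1]
8. k(a, p(0))  →  a   [R1 at ε]

yes — NF(t₁) = a, NF(t₂) = a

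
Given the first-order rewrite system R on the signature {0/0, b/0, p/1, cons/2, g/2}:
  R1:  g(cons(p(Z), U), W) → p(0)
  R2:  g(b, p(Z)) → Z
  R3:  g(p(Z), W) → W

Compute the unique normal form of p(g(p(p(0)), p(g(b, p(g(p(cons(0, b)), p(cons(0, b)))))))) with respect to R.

p(p(p(cons(0, b))))

1. p(g(p(p(0)), p(g(b, p(g(p(cons(0, b)), p(cons(0, b))))))))  →  p(p(g(b, p(g(p(cons(0, b)), p(cons(0, b)))))))   [R3 at 1]
2. p(p(g(b, p(g(p(cons(0, b)), p(cons(0, b)))))))  →  p(p(g(p(cons(0, b)), p(cons(0, b)))))   [R2 at 1.1]
3. p(p(g(p(cons(0, b)), p(cons(0, b)))))  →  p(p(p(cons(0, b))))   [R3 at 1.1]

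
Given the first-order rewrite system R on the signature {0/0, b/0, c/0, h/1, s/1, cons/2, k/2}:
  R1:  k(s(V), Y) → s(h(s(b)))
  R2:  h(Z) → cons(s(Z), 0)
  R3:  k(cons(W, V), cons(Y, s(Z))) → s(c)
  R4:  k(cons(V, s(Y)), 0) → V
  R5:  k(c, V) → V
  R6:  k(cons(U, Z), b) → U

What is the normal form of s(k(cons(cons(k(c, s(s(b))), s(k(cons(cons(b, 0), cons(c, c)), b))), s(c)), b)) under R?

s(cons(s(s(b)), s(cons(b, 0))))

1. s(k(cons(cons(k(c, s(s(b))), s(k(cons(cons(b, 0), cons(c, c)), b))), s(c)), b))  →  s(cons(k(c, s(s(b))), s(k(cons(cons(b, 0), cons(c, c)), b))))   [R6 at 1]
2. s(cons(k(c, s(s(b))), s(k(cons(cons(b, 0), cons(c, c)), b))))  →  s(cons(s(s(b)), s(k(cons(cons(b, 0), cons(c, c)), b))))   [R5 at 1.1]
3. s(cons(s(s(b)), s(k(cons(cons(b, 0), cons(c, c)), b))))  →  s(cons(s(s(b)), s(cons(b, 0))))   [R6 at 1.2.1]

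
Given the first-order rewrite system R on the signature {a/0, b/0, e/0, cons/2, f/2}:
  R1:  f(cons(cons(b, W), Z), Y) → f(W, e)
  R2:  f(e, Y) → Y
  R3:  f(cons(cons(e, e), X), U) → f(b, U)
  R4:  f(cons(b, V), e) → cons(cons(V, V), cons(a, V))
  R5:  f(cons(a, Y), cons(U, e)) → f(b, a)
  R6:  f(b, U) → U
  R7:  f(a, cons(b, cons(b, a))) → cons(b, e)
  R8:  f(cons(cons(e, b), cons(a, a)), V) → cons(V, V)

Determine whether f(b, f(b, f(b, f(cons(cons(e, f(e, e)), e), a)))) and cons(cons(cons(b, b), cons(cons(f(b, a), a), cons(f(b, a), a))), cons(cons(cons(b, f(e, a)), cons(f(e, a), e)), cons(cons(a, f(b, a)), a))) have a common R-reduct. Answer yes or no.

Reduce t₁ = f(b, f(b, f(b, f(cons(cons(e, f(e, e)), e), a)))):
1. f(b, f(b, f(b, f(cons(cons(e, f(e, e)), e), a))))  →  f(b, f(b, f(cons(cons(e, f(e, e)), e), a)))   [R6 at ε]
2. f(b, f(b, f(cons(cons(e, f(e, e)), e), a)))  →  f(b, f(cons(cons(e, f(e, e)), e), a))   [R6 at ε]
3. f(b, f(cons(cons(e, f(e, e)), e), a))  →  f(cons(cons(e, f(e, e)), e), a)   [R6 at ε]
4. f(cons(cons(e, f(e, e)), e), a)  →  f(cons(cons(e, e), e), a)   [R2 at 1.1.2]
5. f(cons(cons(e, e), e), a)  →  f(b, a)   [R3 at ε]
6. f(b, a)  →  a   [R6 at ε]

Reduce t₂ = cons(cons(cons(b, b), cons(cons(f(b, a), a), cons(f(b, a), a))), cons(cons(cons(b, f(e, a)), cons(f(e, a), e)), cons(cons(a, f(b, a)), a))):
1. cons(cons(cons(b, b), cons(cons(f(b, a), a), cons(f(b, a), a))), cons(cons(cons(b, f(e, a)), cons(f(e, a), e)), cons(cons(a, f(b, a)), a)))  →  cons(cons(cons(b, b), cons(cons(a, a), cons(f(b, a), a))), cons(cons(cons(b, f(e, a)), cons(f(e, a), e)), cons(cons(a, f(b, a)), a)))   [R6 at 1.2.1.1]
2. cons(cons(cons(b, b), cons(cons(a, a), cons(f(b, a), a))), cons(cons(cons(b, f(e, a)), cons(f(e, a), e)), cons(cons(a, f(b, a)), a)))  →  cons(cons(cons(b, b), cons(cons(a, a), cons(a, a))), cons(cons(cons(b, f(e, a)), cons(f(e, a), e)), cons(cons(a, f(b, a)), a)))   [R6 at 1.2.2.1]
3. cons(cons(cons(b, b), cons(cons(a, a), cons(a, a))), cons(cons(cons(b, f(e, a)), cons(f(e, a), e)), cons(cons(a, f(b, a)), a)))  →  cons(cons(cons(b, b), cons(cons(a, a), cons(a, a))), cons(cons(cons(b, a), cons(f(e, a), e)), cons(cons(a, f(b, a)), a)))   [R2 at 2.1.1.2]
4. cons(cons(cons(b, b), cons(cons(a, a), cons(a, a))), cons(cons(cons(b, a), cons(f(e, a), e)), cons(cons(a, f(b, a)), a)))  →  cons(cons(cons(b, b), cons(cons(a, a), cons(a, a))), cons(cons(cons(b, a), cons(a, e)), cons(cons(a, f(b, a)), a)))   [R2 at 2.1.2.1]
5. cons(cons(cons(b, b), cons(cons(a, a), cons(a, a))), cons(cons(cons(b, a), cons(a, e)), cons(cons(a, f(b, a)), a)))  →  cons(cons(cons(b, b), cons(cons(a, a), cons(a, a))), cons(cons(cons(b, a), cons(a, e)), cons(cons(a, a), a)))   [R6 at 2.2.1.2]

no — NF(t₁) = a, NF(t₂) = cons(cons(cons(b, b), cons(cons(a, a), cons(a, a))), cons(cons(cons(b, a), cons(a, e)), cons(cons(a, a), a)))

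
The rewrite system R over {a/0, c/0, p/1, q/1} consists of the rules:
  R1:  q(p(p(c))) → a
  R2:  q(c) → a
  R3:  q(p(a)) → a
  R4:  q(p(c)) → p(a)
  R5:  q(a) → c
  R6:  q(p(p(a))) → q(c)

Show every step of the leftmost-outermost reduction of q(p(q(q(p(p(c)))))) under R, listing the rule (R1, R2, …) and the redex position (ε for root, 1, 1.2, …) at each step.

1. q(p(q(q(p(p(c))))))  →  q(p(q(a)))   [R1 at 1.1.1]
2. q(p(q(a)))  →  q(p(c))   [R5 at 1.1]
3. q(p(c))  →  p(a)   [R4 at ε]

p(a)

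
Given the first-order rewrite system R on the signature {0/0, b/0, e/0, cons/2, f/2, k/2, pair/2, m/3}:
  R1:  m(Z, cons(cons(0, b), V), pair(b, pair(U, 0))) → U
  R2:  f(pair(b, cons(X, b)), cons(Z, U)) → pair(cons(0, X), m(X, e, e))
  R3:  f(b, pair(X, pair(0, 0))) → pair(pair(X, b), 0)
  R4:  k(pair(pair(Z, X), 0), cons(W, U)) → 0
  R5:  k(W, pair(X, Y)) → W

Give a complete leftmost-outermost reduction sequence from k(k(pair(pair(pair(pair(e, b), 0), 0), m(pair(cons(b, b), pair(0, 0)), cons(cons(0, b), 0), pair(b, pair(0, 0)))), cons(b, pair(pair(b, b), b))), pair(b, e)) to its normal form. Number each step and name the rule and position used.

1. k(k(pair(pair(pair(pair(e, b), 0), 0), m(pair(cons(b, b), pair(0, 0)), cons(cons(0, b), 0), pair(b, pair(0, 0)))), cons(b, pair(pair(b, b), b))), pair(b, e))  →  k(pair(pair(pair(pair(e, b), 0), 0), m(pair(cons(b, b), pair(0, 0)), cons(cons(0, b), 0), pair(b, pair(0, 0)))), cons(b, pair(pair(b, b), b)))   [R5 at ε]
2. k(pair(pair(pair(pair(e, b), 0), 0), m(pair(cons(b, b), pair(0, 0)), cons(cons(0, b), 0), pair(b, pair(0, 0)))), cons(b, pair(pair(b, b), b)))  →  k(pair(pair(pair(pair(e, b), 0), 0), 0), cons(b, pair(pair(b, b), b)))   [R1 at 1.2]
3. k(pair(pair(pair(pair(e, b), 0), 0), 0), cons(b, pair(pair(b, b), b)))  →  0   [R4 at ε]

0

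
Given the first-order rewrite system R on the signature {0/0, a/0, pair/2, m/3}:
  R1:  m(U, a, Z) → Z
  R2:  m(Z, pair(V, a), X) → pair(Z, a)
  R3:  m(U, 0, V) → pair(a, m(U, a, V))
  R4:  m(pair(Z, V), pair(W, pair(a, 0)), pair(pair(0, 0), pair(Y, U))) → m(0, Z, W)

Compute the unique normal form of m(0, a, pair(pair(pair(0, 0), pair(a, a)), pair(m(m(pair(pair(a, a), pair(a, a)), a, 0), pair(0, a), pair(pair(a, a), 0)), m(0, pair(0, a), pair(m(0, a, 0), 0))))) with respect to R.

1. m(0, a, pair(pair(pair(0, 0), pair(a, a)), pair(m(m(pair(pair(a, a), pair(a, a)), a, 0), pair(0, a), pair(pair(a, a), 0)), m(0, pair(0, a), pair(m(0, a, 0), 0)))))  →  pair(pair(pair(0, 0), pair(a, a)), pair(m(m(pair(pair(a, a), pair(a, a)), a, 0), pair(0, a), pair(pair(a, a), 0)), m(0, pair(0, a), pair(m(0, a, 0), 0))))   [R1 at ε]
2. pair(pair(pair(0, 0), pair(a, a)), pair(m(m(pair(pair(a, a), pair(a, a)), a, 0), pair(0, a), pair(pair(a, a), 0)), m(0, pair(0, a), pair(m(0, a, 0), 0))))  →  pair(pair(pair(0, 0), pair(a, a)), pair(pair(m(pair(pair(a, a), pair(a, a)), a, 0), a), m(0, pair(0, a), pair(m(0, a, 0), 0))))   [R2 at 2.1]
3. pair(pair(pair(0, 0), pair(a, a)), pair(pair(m(pair(pair(a, a), pair(a, a)), a, 0), a), m(0, pair(0, a), pair(m(0, a, 0), 0))))  →  pair(pair(pair(0, 0), pair(a, a)), pair(pair(0, a), m(0, pair(0, a), pair(m(0, a, 0), 0))))   [R1 at 2.1.1]
4. pair(pair(pair(0, 0), pair(a, a)), pair(pair(0, a), m(0, pair(0, a), pair(m(0, a, 0), 0))))  →  pair(pair(pair(0, 0), pair(a, a)), pair(pair(0, a), pair(0, a)))   [R2 at 2.2]

pair(pair(pair(0, 0), pair(a, a)), pair(pair(0, a), pair(0, a)))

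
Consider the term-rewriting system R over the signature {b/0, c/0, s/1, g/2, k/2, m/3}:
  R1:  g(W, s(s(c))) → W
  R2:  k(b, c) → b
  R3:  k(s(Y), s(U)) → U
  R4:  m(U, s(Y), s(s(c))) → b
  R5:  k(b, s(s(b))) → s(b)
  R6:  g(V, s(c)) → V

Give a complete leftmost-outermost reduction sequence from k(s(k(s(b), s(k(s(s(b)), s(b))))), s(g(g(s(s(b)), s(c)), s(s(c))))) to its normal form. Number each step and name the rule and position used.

1. k(s(k(s(b), s(k(s(s(b)), s(b))))), s(g(g(s(s(b)), s(c)), s(s(c)))))  →  g(g(s(s(b)), s(c)), s(s(c)))   [R3 at ε]
2. g(g(s(s(b)), s(c)), s(s(c)))  →  g(s(s(b)), s(c))   [R1 at ε]
3. g(s(s(b)), s(c))  →  s(s(b))   [R6 at ε]

s(s(b))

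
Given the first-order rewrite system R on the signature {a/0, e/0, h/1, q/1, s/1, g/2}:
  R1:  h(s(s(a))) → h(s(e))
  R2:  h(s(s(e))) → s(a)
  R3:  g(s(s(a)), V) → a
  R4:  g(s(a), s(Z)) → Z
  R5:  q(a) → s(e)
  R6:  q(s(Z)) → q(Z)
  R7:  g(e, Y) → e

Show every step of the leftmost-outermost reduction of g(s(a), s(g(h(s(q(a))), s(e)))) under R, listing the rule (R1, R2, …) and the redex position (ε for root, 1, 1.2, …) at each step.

e

1. g(s(a), s(g(h(s(q(a))), s(e))))  →  g(h(s(q(a))), s(e))   [R4 at ε]
2. g(h(s(q(a))), s(e))  →  g(h(s(s(e))), s(e))   [R5 at 1.1.1]
3. g(h(s(s(e))), s(e))  →  g(s(a), s(e))   [R2 at 1]
4. g(s(a), s(e))  →  e   [R4 at ε]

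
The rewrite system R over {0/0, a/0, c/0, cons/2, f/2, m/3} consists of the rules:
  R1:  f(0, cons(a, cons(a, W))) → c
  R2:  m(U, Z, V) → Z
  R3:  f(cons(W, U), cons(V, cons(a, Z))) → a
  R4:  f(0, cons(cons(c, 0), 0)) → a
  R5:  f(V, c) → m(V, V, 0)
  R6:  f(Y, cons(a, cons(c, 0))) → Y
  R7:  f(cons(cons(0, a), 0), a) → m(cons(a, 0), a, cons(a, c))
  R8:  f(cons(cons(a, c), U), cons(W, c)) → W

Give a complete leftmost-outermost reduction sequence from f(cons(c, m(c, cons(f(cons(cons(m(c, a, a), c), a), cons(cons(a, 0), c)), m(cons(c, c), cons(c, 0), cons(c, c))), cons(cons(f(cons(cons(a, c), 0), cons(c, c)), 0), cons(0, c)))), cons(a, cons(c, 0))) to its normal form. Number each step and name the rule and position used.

cons(c, cons(cons(a, 0), cons(c, 0)))

1. f(cons(c, m(c, cons(f(cons(cons(m(c, a, a), c), a), cons(cons(a, 0), c)), m(cons(c, c), cons(c, 0), cons(c, c))), cons(cons(f(cons(cons(a, c), 0), cons(c, c)), 0), cons(0, c)))), cons(a, cons(c, 0)))  →  cons(c, m(c, cons(f(cons(cons(m(c, a, a), c), a), cons(cons(a, 0), c)), m(cons(c, c), cons(c, 0), cons(c, c))), cons(cons(f(cons(cons(a, c), 0), cons(c, c)), 0), cons(0, c))))   [R6 at ε]
2. cons(c, m(c, cons(f(cons(cons(m(c, a, a), c), a), cons(cons(a, 0), c)), m(cons(c, c), cons(c, 0), cons(c, c))), cons(cons(f(cons(cons(a, c), 0), cons(c, c)), 0), cons(0, c))))  →  cons(c, cons(f(cons(cons(m(c, a, a), c), a), cons(cons(a, 0), c)), m(cons(c, c), cons(c, 0), cons(c, c))))   [R2 at 2]
3. cons(c, cons(f(cons(cons(m(c, a, a), c), a), cons(cons(a, 0), c)), m(cons(c, c), cons(c, 0), cons(c, c))))  →  cons(c, cons(f(cons(cons(a, c), a), cons(cons(a, 0), c)), m(cons(c, c), cons(c, 0), cons(c, c))))   [R2 at 2.1.1.1.1]
4. cons(c, cons(f(cons(cons(a, c), a), cons(cons(a, 0), c)), m(cons(c, c), cons(c, 0), cons(c, c))))  →  cons(c, cons(cons(a, 0), m(cons(c, c), cons(c, 0), cons(c, c))))   [R8 at 2.1]
5. cons(c, cons(cons(a, 0), m(cons(c, c), cons(c, 0), cons(c, c))))  →  cons(c, cons(cons(a, 0), cons(c, 0)))   [R2 at 2.2]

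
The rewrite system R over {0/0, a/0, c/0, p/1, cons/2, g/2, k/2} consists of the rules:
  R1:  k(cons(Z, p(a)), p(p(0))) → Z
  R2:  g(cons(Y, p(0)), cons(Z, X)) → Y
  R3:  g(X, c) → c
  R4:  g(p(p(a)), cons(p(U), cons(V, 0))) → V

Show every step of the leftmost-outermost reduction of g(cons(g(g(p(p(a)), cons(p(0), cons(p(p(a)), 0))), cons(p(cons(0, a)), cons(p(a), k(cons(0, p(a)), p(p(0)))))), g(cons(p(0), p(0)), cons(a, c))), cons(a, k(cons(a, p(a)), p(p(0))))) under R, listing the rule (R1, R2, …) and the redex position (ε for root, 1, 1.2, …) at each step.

1. g(cons(g(g(p(p(a)), cons(p(0), cons(p(p(a)), 0))), cons(p(cons(0, a)), cons(p(a), k(cons(0, p(a)), p(p(0)))))), g(cons(p(0), p(0)), cons(a, c))), cons(a, k(cons(a, p(a)), p(p(0)))))  →  g(cons(g(p(p(a)), cons(p(cons(0, a)), cons(p(a), k(cons(0, p(a)), p(p(0)))))), g(cons(p(0), p(0)), cons(a, c))), cons(a, k(cons(a, p(a)), p(p(0)))))   [R4 at 1.1.1]
2. g(cons(g(p(p(a)), cons(p(cons(0, a)), cons(p(a), k(cons(0, p(a)), p(p(0)))))), g(cons(p(0), p(0)), cons(a, c))), cons(a, k(cons(a, p(a)), p(p(0)))))  →  g(cons(g(p(p(a)), cons(p(cons(0, a)), cons(p(a), 0))), g(cons(p(0), p(0)), cons(a, c))), cons(a, k(cons(a, p(a)), p(p(0)))))   [R1 at 1.1.2.2.2]
3. g(cons(g(p(p(a)), cons(p(cons(0, a)), cons(p(a), 0))), g(cons(p(0), p(0)), cons(a, c))), cons(a, k(cons(a, p(a)), p(p(0)))))  →  g(cons(p(a), g(cons(p(0), p(0)), cons(a, c))), cons(a, k(cons(a, p(a)), p(p(0)))))   [R4 at 1.1]
4. g(cons(p(a), g(cons(p(0), p(0)), cons(a, c))), cons(a, k(cons(a, p(a)), p(p(0)))))  →  g(cons(p(a), p(0)), cons(a, k(cons(a, p(a)), p(p(0)))))   [R2 at 1.2]
5. g(cons(p(a), p(0)), cons(a, k(cons(a, p(a)), p(p(0)))))  →  p(a)   [R2 at ε]

p(a)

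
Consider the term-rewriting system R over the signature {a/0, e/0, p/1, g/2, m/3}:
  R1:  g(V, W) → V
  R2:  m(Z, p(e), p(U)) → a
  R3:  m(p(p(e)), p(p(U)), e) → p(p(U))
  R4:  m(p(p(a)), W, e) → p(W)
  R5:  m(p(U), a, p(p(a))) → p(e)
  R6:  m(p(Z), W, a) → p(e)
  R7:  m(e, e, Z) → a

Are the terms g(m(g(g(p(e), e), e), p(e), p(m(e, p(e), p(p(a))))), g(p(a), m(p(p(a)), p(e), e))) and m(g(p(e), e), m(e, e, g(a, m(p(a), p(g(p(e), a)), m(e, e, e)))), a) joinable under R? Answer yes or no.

no — NF(t₁) = a, NF(t₂) = p(e)

Reduce t₁ = g(m(g(g(p(e), e), e), p(e), p(m(e, p(e), p(p(a))))), g(p(a), m(p(p(a)), p(e), e))):
1. g(m(g(g(p(e), e), e), p(e), p(m(e, p(e), p(p(a))))), g(p(a), m(p(p(a)), p(e), e)))  →  m(g(g(p(e), e), e), p(e), p(m(e, p(e), p(p(a)))))   [R1 at ε]
2. m(g(g(p(e), e), e), p(e), p(m(e, p(e), p(p(a)))))  →  a   [R2 at ε]

Reduce t₂ = m(g(p(e), e), m(e, e, g(a, m(p(a), p(g(p(e), a)), m(e, e, e)))), a):
1. m(g(p(e), e), m(e, e, g(a, m(p(a), p(g(p(e), a)), m(e, e, e)))), a)  →  m(p(e), m(e, e, g(a, m(p(a), p(g(p(e), a)), m(e, e, e)))), a)   [R1 at 1]
2. m(p(e), m(e, e, g(a, m(p(a), p(g(p(e), a)), m(e, e, e)))), a)  →  p(e)   [R6 at ε]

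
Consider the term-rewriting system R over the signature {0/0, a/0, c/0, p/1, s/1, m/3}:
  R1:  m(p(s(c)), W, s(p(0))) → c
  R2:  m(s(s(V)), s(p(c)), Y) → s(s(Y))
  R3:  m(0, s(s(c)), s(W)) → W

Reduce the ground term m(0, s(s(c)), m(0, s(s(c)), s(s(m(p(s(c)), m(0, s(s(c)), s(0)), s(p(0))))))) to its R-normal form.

1. m(0, s(s(c)), m(0, s(s(c)), s(s(m(p(s(c)), m(0, s(s(c)), s(0)), s(p(0)))))))  →  m(0, s(s(c)), s(m(p(s(c)), m(0, s(s(c)), s(0)), s(p(0)))))   [R3 at 3]
2. m(0, s(s(c)), s(m(p(s(c)), m(0, s(s(c)), s(0)), s(p(0)))))  →  m(p(s(c)), m(0, s(s(c)), s(0)), s(p(0)))   [R3 at ε]
3. m(p(s(c)), m(0, s(s(c)), s(0)), s(p(0)))  →  c   [R1 at ε]

c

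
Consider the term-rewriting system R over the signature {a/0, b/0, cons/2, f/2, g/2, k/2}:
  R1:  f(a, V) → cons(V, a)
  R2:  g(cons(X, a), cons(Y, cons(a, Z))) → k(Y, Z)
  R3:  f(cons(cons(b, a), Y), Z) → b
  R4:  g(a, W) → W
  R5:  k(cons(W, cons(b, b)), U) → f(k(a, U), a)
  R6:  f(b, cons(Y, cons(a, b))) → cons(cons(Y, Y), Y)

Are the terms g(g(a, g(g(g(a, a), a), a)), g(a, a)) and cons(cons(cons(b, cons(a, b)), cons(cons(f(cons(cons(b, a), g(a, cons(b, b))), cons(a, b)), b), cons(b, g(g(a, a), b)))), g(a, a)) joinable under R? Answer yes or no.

Reduce t₁ = g(g(a, g(g(g(a, a), a), a)), g(a, a)):
1. g(g(a, g(g(g(a, a), a), a)), g(a, a))  →  g(g(g(g(a, a), a), a), g(a, a))   [R4 at 1]
2. g(g(g(g(a, a), a), a), g(a, a))  →  g(g(g(a, a), a), g(a, a))   [R4 at 1.1.1]
3. g(g(g(a, a), a), g(a, a))  →  g(g(a, a), g(a, a))   [R4 at 1.1]
4. g(g(a, a), g(a, a))  →  g(a, g(a, a))   [R4 at 1]
5. g(a, g(a, a))  →  g(a, a)   [R4 at ε]
6. g(a, a)  →  a   [R4 at ε]

Reduce t₂ = cons(cons(cons(b, cons(a, b)), cons(cons(f(cons(cons(b, a), g(a, cons(b, b))), cons(a, b)), b), cons(b, g(g(a, a), b)))), g(a, a)):
1. cons(cons(cons(b, cons(a, b)), cons(cons(f(cons(cons(b, a), g(a, cons(b, b))), cons(a, b)), b), cons(b, g(g(a, a), b)))), g(a, a))  →  cons(cons(cons(b, cons(a, b)), cons(cons(b, b), cons(b, g(g(a, a), b)))), g(a, a))   [R3 at 1.2.1.1]
2. cons(cons(cons(b, cons(a, b)), cons(cons(b, b), cons(b, g(g(a, a), b)))), g(a, a))  →  cons(cons(cons(b, cons(a, b)), cons(cons(b, b), cons(b, g(a, b)))), g(a, a))   [R4 at 1.2.2.2.1]
3. cons(cons(cons(b, cons(a, b)), cons(cons(b, b), cons(b, g(a, b)))), g(a, a))  →  cons(cons(cons(b, cons(a, b)), cons(cons(b, b), cons(b, b))), g(a, a))   [R4 at 1.2.2.2]
4. cons(cons(cons(b, cons(a, b)), cons(cons(b, b), cons(b, b))), g(a, a))  →  cons(cons(cons(b, cons(a, b)), cons(cons(b, b), cons(b, b))), a)   [R4 at 2]

no — NF(t₁) = a, NF(t₂) = cons(cons(cons(b, cons(a, b)), cons(cons(b, b), cons(b, b))), a)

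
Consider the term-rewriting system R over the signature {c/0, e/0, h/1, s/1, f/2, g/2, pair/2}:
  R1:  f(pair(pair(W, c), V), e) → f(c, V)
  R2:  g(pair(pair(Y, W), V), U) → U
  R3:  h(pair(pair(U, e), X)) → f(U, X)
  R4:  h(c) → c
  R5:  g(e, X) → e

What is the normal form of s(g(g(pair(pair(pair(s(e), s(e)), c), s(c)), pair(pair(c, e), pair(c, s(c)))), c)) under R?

1. s(g(g(pair(pair(pair(s(e), s(e)), c), s(c)), pair(pair(c, e), pair(c, s(c)))), c))  →  s(g(pair(pair(c, e), pair(c, s(c))), c))   [R2 at 1.1]
2. s(g(pair(pair(c, e), pair(c, s(c))), c))  →  s(c)   [R2 at 1]

s(c)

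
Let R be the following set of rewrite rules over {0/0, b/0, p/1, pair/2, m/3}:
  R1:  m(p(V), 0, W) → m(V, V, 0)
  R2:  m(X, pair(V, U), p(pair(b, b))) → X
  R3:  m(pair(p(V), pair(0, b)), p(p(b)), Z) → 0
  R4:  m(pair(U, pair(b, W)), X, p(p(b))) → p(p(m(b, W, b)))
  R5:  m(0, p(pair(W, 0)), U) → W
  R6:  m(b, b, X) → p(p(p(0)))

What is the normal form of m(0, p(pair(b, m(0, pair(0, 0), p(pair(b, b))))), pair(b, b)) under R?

b

1. m(0, p(pair(b, m(0, pair(0, 0), p(pair(b, b))))), pair(b, b))  →  m(0, p(pair(b, 0)), pair(b, b))   [R2 at 2.1.2]
2. m(0, p(pair(b, 0)), pair(b, b))  →  b   [R5 at ε]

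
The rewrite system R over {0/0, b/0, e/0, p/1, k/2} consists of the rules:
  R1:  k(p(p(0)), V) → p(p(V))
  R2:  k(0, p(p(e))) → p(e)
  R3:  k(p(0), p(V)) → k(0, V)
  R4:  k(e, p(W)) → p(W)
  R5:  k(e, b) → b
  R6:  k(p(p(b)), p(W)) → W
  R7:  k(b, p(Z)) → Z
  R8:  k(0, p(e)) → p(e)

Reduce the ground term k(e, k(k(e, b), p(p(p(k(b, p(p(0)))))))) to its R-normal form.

1. k(e, k(k(e, b), p(p(p(k(b, p(p(0))))))))  →  k(e, k(b, p(p(p(k(b, p(p(0))))))))   [R5 at 2.1]
2. k(e, k(b, p(p(p(k(b, p(p(0))))))))  →  k(e, p(p(k(b, p(p(0))))))   [R7 at 2]
3. k(e, p(p(k(b, p(p(0))))))  →  p(p(k(b, p(p(0)))))   [R4 at ε]
4. p(p(k(b, p(p(0)))))  →  p(p(p(0)))   [R7 at 1.1]

p(p(p(0)))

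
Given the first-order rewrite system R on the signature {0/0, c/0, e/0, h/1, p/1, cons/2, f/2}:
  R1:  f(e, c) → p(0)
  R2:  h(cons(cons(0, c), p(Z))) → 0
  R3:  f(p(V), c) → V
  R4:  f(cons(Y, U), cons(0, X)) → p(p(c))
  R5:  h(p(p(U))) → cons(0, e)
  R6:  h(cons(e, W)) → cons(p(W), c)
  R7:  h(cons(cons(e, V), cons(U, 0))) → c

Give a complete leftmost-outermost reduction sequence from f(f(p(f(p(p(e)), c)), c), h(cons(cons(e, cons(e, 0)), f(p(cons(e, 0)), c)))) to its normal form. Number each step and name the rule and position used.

1. f(f(p(f(p(p(e)), c)), c), h(cons(cons(e, cons(e, 0)), f(p(cons(e, 0)), c))))  →  f(f(p(p(e)), c), h(cons(cons(e, cons(e, 0)), f(p(cons(e, 0)), c))))   [R3 at 1]
2. f(f(p(p(e)), c), h(cons(cons(e, cons(e, 0)), f(p(cons(e, 0)), c))))  →  f(p(e), h(cons(cons(e, cons(e, 0)), f(p(cons(e, 0)), c))))   [R3 at 1]
3. f(p(e), h(cons(cons(e, cons(e, 0)), f(p(cons(e, 0)), c))))  →  f(p(e), h(cons(cons(e, cons(e, 0)), cons(e, 0))))   [R3 at 2.1.2]
4. f(p(e), h(cons(cons(e, cons(e, 0)), cons(e, 0))))  →  f(p(e), c)   [R7 at 2]
5. f(p(e), c)  →  e   [R3 at ε]

e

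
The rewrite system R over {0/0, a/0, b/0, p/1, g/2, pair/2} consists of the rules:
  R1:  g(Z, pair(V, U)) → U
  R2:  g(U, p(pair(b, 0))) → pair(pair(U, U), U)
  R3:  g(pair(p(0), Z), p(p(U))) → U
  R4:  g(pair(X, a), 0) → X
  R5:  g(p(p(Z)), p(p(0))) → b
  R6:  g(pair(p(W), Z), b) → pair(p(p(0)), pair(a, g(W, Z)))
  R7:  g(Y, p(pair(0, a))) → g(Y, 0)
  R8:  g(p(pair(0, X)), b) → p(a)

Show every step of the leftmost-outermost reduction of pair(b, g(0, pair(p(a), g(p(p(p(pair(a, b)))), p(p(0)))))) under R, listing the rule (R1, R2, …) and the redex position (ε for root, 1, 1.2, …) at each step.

pair(b, b)

1. pair(b, g(0, pair(p(a), g(p(p(p(pair(a, b)))), p(p(0))))))  →  pair(b, g(p(p(p(pair(a, b)))), p(p(0))))   [R1 at 2]
2. pair(b, g(p(p(p(pair(a, b)))), p(p(0))))  →  pair(b, b)   [R5 at 2]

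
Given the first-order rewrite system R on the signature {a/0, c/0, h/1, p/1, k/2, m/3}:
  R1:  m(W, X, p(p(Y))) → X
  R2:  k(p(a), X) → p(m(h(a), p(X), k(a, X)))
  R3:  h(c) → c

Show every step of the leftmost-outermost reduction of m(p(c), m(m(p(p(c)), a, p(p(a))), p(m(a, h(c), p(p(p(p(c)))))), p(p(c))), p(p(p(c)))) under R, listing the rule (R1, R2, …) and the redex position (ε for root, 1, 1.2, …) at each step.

1. m(p(c), m(m(p(p(c)), a, p(p(a))), p(m(a, h(c), p(p(p(p(c)))))), p(p(c))), p(p(p(c))))  →  m(m(p(p(c)), a, p(p(a))), p(m(a, h(c), p(p(p(p(c)))))), p(p(c)))   [R1 at ε]
2. m(m(p(p(c)), a, p(p(a))), p(m(a, h(c), p(p(p(p(c)))))), p(p(c)))  →  p(m(a, h(c), p(p(p(p(c))))))   [R1 at ε]
3. p(m(a, h(c), p(p(p(p(c))))))  →  p(h(c))   [R1 at 1]
4. p(h(c))  →  p(c)   [R3 at 1]

p(c)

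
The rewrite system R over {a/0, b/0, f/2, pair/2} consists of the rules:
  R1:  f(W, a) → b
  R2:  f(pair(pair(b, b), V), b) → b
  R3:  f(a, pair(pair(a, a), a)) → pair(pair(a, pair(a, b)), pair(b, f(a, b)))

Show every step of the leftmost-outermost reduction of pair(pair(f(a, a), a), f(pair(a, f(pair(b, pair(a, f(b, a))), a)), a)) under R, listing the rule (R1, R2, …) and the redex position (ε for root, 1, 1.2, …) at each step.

1. pair(pair(f(a, a), a), f(pair(a, f(pair(b, pair(a, f(b, a))), a)), a))  →  pair(pair(b, a), f(pair(a, f(pair(b, pair(a, f(b, a))), a)), a))   [R1 at 1.1]
2. pair(pair(b, a), f(pair(a, f(pair(b, pair(a, f(b, a))), a)), a))  →  pair(pair(b, a), b)   [R1 at 2]

pair(pair(b, a), b)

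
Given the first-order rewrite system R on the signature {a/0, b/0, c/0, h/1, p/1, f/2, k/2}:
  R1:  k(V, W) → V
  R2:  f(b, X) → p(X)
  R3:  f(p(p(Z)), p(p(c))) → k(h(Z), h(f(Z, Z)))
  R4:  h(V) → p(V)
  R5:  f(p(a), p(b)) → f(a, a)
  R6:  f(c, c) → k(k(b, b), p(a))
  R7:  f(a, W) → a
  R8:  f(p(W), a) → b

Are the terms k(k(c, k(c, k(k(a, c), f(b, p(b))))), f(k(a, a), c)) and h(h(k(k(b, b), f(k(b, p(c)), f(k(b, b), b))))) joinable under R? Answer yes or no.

Reduce t₁ = k(k(c, k(c, k(k(a, c), f(b, p(b))))), f(k(a, a), c)):
1. k(k(c, k(c, k(k(a, c), f(b, p(b))))), f(k(a, a), c))  →  k(c, k(c, k(k(a, c), f(b, p(b)))))   [R1 at ε]
2. k(c, k(c, k(k(a, c), f(b, p(b)))))  →  c   [R1 at ε]

Reduce t₂ = h(h(k(k(b, b), f(k(b, p(c)), f(k(b, b), b))))):
1. h(h(k(k(b, b), f(k(b, p(c)), f(k(b, b), b)))))  →  p(h(k(k(b, b), f(k(b, p(c)), f(k(b, b), b)))))   [R4 at ε]
2. p(h(k(k(b, b), f(k(b, p(c)), f(k(b, b), b)))))  →  p(p(k(k(b, b), f(k(b, p(c)), f(k(b, b), b)))))   [R4 at 1]
3. p(p(k(k(b, b), f(k(b, p(c)), f(k(b, b), b)))))  →  p(p(k(b, b)))   [R1 at 1.1]
4. p(p(k(b, b)))  →  p(p(b))   [R1 at 1.1]

no — NF(t₁) = c, NF(t₂) = p(p(b))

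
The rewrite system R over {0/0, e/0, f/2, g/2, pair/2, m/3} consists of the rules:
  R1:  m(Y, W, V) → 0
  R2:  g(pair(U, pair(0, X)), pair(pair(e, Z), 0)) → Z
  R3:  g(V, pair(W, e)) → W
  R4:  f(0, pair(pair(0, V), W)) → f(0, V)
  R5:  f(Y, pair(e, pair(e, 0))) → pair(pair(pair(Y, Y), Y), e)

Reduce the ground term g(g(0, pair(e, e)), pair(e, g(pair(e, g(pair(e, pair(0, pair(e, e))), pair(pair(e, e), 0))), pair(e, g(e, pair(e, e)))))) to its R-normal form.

e

1. g(g(0, pair(e, e)), pair(e, g(pair(e, g(pair(e, pair(0, pair(e, e))), pair(pair(e, e), 0))), pair(e, g(e, pair(e, e))))))  →  g(e, pair(e, g(pair(e, g(pair(e, pair(0, pair(e, e))), pair(pair(e, e), 0))), pair(e, g(e, pair(e, e))))))   [R3 at 1]
2. g(e, pair(e, g(pair(e, g(pair(e, pair(0, pair(e, e))), pair(pair(e, e), 0))), pair(e, g(e, pair(e, e))))))  →  g(e, pair(e, g(pair(e, e), pair(e, g(e, pair(e, e))))))   [R2 at 2.2.1.2]
3. g(e, pair(e, g(pair(e, e), pair(e, g(e, pair(e, e))))))  →  g(e, pair(e, g(pair(e, e), pair(e, e))))   [R3 at 2.2.2.2]
4. g(e, pair(e, g(pair(e, e), pair(e, e))))  →  g(e, pair(e, e))   [R3 at 2.2]
5. g(e, pair(e, e))  →  e   [R3 at ε]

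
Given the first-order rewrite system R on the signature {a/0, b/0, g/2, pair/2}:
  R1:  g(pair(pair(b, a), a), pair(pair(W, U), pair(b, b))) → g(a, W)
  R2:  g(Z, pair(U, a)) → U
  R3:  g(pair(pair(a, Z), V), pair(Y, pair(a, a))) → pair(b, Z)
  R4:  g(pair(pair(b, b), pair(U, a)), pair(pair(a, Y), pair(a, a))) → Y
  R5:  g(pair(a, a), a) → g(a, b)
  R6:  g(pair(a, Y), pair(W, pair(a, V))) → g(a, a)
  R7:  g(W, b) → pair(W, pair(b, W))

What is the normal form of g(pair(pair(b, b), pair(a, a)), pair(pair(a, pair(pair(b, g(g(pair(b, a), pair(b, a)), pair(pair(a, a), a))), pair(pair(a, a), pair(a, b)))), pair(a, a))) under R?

pair(pair(b, pair(a, a)), pair(pair(a, a), pair(a, b)))

1. g(pair(pair(b, b), pair(a, a)), pair(pair(a, pair(pair(b, g(g(pair(b, a), pair(b, a)), pair(pair(a, a), a))), pair(pair(a, a), pair(a, b)))), pair(a, a)))  →  pair(pair(b, g(g(pair(b, a), pair(b, a)), pair(pair(a, a), a))), pair(pair(a, a), pair(a, b)))   [R4 at ε]
2. pair(pair(b, g(g(pair(b, a), pair(b, a)), pair(pair(a, a), a))), pair(pair(a, a), pair(a, b)))  →  pair(pair(b, pair(a, a)), pair(pair(a, a), pair(a, b)))   [R2 at 1.2]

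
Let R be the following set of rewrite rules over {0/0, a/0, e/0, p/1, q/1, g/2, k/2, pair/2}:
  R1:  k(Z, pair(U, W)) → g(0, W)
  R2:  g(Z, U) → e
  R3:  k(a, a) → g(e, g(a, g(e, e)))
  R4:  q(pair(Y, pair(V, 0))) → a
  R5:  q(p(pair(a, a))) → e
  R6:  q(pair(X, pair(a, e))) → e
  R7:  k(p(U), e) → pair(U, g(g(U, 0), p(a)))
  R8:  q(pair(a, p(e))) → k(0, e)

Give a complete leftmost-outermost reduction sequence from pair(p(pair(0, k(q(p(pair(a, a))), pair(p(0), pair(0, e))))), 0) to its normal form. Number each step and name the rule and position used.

1. pair(p(pair(0, k(q(p(pair(a, a))), pair(p(0), pair(0, e))))), 0)  →  pair(p(pair(0, g(0, pair(0, e)))), 0)   [R1 at 1.1.2]
2. pair(p(pair(0, g(0, pair(0, e)))), 0)  →  pair(p(pair(0, e)), 0)   [R2 at 1.1.2]

pair(p(pair(0, e)), 0)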